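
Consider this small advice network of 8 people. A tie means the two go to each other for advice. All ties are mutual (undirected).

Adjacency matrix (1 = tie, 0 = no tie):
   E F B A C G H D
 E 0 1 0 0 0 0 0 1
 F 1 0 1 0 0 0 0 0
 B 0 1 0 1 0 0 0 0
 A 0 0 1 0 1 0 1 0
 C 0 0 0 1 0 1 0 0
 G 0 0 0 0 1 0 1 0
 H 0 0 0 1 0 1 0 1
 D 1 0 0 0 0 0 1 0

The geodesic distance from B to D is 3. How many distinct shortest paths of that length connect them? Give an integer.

The shortest distance is 3. The length-3 paths are: B–F–E–D; B–A–H–D.
That gives 2 distinct shortest paths.

2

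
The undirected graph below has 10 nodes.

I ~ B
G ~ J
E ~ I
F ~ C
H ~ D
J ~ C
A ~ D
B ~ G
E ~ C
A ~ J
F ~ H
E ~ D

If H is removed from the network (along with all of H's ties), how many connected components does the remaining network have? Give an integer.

H's neighbors (D and F) remain reachable from one another through other ties, so the rest of the network stays in one piece.

1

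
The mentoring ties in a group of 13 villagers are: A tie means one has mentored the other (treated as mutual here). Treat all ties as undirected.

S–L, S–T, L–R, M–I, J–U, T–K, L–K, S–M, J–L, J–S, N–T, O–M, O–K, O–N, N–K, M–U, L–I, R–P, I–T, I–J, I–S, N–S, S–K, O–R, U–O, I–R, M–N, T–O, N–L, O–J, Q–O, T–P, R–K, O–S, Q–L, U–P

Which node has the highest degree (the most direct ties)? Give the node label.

Degrees — I:6, J:5, K:6, L:7, M:5, N:6, O:9, P:3, Q:2, R:5, S:8, T:6, U:4.
The maximum is 9, attained only by O.

O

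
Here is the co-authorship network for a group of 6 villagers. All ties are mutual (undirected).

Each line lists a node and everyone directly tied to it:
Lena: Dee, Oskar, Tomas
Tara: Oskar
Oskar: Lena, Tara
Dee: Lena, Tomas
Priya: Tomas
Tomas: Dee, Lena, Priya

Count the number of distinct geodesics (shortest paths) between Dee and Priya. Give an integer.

1

The shortest distance is 2, and the only length-2 path is Dee–Tomas–Priya. So there is exactly 1 shortest path.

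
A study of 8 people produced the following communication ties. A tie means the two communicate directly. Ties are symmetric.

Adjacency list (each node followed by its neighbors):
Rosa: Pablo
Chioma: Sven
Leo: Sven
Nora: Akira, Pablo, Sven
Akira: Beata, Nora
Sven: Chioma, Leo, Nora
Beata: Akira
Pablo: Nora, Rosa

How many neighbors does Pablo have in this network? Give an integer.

2

Pablo is directly tied to Nora and Rosa. That is 2 neighbors, so the degree of Pablo is 2.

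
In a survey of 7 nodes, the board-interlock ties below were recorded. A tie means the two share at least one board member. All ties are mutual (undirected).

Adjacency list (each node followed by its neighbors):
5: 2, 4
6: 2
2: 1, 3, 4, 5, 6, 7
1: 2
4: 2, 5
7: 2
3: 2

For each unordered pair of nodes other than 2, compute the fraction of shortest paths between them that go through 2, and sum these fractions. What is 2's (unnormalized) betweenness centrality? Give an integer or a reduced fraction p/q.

14

Pairs whose geodesics pass through 2 — 5–3: 1; 5–6: 1; 5–7: 1; 5–1: 1; 3–6: 1; 3–4: 1; 3–7: 1; 3–1: 1; 6–4: 1; 6–7: 1; 6–1: 1; 4–7: 1; 4–1: 1; 7–1: 1.
All other pairs contribute 0.
Summing the contributions gives betweenness(2) = 14.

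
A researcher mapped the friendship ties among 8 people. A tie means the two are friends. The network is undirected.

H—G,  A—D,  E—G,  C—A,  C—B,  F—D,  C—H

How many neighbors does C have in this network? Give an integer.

3

C is directly tied to A, B, and H. That is 3 neighbors, so the degree of C is 3.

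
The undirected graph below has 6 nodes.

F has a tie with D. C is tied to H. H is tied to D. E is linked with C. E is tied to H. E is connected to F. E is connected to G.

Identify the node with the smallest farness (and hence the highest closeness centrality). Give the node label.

E

Farness (sum of distances to all others) for each node — C:8, D:9, E:6, F:8, G:10, H:7.
The smallest farness is 6, for E, so E has the highest closeness.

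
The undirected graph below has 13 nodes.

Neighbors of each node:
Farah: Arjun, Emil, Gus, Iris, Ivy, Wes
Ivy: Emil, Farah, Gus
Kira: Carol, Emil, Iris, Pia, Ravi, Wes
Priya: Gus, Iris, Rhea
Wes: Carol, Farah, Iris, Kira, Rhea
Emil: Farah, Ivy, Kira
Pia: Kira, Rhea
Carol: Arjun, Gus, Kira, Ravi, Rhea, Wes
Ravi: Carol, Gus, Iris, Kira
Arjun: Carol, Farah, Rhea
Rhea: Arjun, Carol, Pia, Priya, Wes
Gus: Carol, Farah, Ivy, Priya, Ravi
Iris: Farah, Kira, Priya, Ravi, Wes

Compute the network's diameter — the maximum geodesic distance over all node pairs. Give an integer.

Eccentricity of each node (its greatest distance to any other): Arjun:2, Carol:2, Emil:3, Farah:3, Gus:3, Iris:2, Ivy:3, Kira:2, Pia:3, Priya:3, Ravi:2, Rhea:3, Wes:2.
The maximum eccentricity is 3, realized for instance by the pair Emil–Priya via Emil – Kira – Iris – Priya. So the diameter is 3.

3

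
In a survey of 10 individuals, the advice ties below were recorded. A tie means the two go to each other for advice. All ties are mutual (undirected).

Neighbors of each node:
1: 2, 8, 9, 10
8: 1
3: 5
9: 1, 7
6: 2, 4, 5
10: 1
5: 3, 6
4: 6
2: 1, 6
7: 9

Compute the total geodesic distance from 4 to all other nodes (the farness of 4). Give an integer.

Distances from 4: 1:3, 2:2, 3:3, 5:2, 6:1, 7:5, 8:4, 9:4, 10:4.
Sum = 3 + 2 + 3 + 2 + 1 + 5 + 4 + 4 + 4 = 28.

28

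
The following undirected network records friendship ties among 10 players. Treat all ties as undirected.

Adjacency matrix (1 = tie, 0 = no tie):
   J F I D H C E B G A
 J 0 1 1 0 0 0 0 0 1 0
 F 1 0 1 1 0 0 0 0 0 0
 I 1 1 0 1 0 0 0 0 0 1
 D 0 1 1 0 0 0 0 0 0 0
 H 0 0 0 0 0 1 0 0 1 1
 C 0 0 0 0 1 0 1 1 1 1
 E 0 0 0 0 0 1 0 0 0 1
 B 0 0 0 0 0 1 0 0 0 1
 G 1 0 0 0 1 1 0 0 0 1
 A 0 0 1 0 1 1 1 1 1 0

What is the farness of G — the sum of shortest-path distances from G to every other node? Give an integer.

15

Distances from G: A:1, B:2, C:1, D:3, E:2, F:2, H:1, I:2, J:1.
Sum = 1 + 2 + 1 + 3 + 2 + 2 + 1 + 2 + 1 = 15.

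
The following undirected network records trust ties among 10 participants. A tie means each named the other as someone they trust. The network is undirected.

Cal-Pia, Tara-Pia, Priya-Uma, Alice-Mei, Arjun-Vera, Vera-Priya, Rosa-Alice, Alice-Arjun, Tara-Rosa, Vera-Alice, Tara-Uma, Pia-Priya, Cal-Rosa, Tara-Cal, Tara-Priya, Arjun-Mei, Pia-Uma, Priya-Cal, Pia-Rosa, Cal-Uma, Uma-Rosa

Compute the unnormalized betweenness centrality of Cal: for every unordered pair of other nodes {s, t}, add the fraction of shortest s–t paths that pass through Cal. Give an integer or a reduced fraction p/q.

1/4

Pairs whose geodesics pass through Cal — Priya–Rosa: 1/4.
All other pairs contribute 0.
Summing the contributions gives betweenness(Cal) = 1/4.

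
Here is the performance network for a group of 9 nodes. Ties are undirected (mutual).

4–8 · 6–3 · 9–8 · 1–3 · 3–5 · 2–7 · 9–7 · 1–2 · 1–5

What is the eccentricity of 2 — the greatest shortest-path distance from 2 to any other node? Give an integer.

4

Distances from 2: 1:1, 3:2, 4:4, 5:2, 6:3, 7:1, 8:3, 9:2.
The largest is 4 (to 4), so the eccentricity of 2 is 4.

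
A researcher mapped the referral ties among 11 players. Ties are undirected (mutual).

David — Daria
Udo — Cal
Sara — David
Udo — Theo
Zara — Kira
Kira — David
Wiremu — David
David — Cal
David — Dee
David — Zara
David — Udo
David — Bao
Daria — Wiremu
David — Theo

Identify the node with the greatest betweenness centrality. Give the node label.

David

Unnormalized betweenness of each node: Bao:0, Cal:0, Daria:0, David:81/2, Dee:0, Kira:0, Sara:0, Theo:0, Udo:1/2, Wiremu:0, Zara:0.
David has the largest value, 81/2, making it the main broker — the node through which the most shortest paths run.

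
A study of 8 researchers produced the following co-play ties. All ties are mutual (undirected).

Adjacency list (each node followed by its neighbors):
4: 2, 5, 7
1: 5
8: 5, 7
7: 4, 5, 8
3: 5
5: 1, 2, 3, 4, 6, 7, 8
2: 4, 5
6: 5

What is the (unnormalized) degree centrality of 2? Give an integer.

2 is directly tied to 4 and 5. That is 2 neighbors, so the degree of 2 is 2.

2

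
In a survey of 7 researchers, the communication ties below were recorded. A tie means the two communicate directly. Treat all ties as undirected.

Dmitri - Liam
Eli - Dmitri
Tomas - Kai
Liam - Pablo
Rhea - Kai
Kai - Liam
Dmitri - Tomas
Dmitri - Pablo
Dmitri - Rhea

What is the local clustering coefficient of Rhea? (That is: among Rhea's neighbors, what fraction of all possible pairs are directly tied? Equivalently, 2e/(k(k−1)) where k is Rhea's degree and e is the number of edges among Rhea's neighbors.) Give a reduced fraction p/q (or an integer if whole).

Rhea's neighbors: Dmitri and Kai (k = 2).
Possible neighbor pairs: C(2,2) = 1. Edges among them: none → e = 0.
Clustering(Rhea) = 0/1.

0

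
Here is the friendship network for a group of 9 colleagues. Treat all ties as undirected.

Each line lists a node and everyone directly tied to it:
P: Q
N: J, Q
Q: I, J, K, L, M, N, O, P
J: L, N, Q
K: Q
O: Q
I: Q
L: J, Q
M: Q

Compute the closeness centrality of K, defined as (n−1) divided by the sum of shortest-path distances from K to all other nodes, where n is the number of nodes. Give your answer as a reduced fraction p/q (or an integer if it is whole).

8/15

Distances from K: I:2, J:2, L:2, M:2, N:2, O:2, P:2, Q:1. Sum = 15.
n = 9, so closeness = 8/15.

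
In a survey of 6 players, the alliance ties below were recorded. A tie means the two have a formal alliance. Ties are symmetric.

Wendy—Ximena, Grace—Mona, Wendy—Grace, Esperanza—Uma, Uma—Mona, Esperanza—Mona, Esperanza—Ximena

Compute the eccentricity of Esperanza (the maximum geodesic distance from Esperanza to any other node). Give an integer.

Distances from Esperanza: Grace:2, Mona:1, Uma:1, Wendy:2, Ximena:1.
The largest is 2 (to Wendy and Grace), so the eccentricity of Esperanza is 2.

2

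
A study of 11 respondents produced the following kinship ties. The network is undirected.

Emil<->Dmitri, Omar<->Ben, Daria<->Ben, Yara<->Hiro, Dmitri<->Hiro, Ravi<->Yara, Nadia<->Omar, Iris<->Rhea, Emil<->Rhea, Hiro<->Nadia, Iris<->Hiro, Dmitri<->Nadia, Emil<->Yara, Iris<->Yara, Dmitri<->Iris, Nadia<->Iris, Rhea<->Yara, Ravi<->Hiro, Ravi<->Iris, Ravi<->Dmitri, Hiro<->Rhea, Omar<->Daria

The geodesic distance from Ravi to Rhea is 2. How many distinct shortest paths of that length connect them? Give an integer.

3

The shortest distance is 2. The length-2 paths are: Ravi–Iris–Rhea; Ravi–Hiro–Rhea; Ravi–Yara–Rhea.
That gives 3 distinct shortest paths.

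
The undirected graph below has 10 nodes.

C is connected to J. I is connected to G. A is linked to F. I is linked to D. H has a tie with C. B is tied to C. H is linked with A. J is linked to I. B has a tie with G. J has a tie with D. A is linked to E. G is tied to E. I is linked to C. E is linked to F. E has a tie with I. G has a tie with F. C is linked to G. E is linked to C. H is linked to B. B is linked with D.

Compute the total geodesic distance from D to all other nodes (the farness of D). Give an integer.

17

Distances from D: A:3, B:1, C:2, E:2, F:3, G:2, H:2, I:1, J:1.
Sum = 3 + 1 + 2 + 2 + 3 + 2 + 2 + 1 + 1 = 17.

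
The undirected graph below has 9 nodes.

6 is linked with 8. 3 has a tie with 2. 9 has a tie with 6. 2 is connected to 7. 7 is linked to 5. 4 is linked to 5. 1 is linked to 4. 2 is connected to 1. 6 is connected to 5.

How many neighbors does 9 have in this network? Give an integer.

1

9 is directly tied to 6. That is 1 neighbor, so the degree of 9 is 1.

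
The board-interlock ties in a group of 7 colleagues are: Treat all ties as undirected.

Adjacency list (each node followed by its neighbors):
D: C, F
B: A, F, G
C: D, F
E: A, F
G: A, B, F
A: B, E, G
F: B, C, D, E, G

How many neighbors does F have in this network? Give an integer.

F is directly tied to B, C, D, E, and G. That is 5 neighbors, so the degree of F is 5.

5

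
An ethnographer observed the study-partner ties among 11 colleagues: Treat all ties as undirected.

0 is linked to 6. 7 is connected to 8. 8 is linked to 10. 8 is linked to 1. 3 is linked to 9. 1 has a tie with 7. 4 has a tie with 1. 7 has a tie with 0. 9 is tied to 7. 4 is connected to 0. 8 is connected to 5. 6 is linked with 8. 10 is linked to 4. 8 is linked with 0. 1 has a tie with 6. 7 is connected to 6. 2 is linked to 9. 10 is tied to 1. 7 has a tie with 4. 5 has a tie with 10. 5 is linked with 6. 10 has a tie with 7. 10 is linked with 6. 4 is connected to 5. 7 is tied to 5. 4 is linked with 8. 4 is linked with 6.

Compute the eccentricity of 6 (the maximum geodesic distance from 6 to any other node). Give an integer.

Distances from 6: 0:1, 1:1, 2:3, 3:3, 4:1, 5:1, 7:1, 8:1, 9:2, 10:1.
The largest is 3 (to 2 and 3), so the eccentricity of 6 is 3.

3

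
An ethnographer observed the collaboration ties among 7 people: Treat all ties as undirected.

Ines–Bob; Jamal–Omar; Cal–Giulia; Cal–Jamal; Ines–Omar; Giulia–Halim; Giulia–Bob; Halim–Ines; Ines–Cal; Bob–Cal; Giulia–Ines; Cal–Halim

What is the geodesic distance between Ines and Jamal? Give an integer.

One shortest route is Ines – Omar – Jamal, which uses 2 edges, and Ines and Jamal are not directly tied, so nothing shorter exists. So d(Ines,Jamal) = 2.

2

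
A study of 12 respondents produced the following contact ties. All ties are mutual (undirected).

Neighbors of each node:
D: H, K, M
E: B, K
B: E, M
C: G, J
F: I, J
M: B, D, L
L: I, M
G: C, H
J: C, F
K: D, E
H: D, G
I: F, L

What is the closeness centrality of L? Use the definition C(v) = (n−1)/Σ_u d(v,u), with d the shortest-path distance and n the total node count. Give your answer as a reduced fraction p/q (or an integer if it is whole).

Distances from L: B:2, C:4, D:2, E:3, F:2, G:4, H:3, I:1, J:3, K:3, M:1. Sum = 28.
n = 12, so closeness = 11/28.

11/28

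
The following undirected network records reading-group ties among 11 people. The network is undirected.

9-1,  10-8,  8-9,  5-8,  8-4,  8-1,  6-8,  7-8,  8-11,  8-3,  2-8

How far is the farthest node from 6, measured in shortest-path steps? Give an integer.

2

Distances from 6: 1:2, 2:2, 3:2, 4:2, 5:2, 7:2, 8:1, 9:2, 10:2, 11:2.
The largest is 2 (to 4, 2, 1, 11, 9, 5, 7, 10, and 3), so the eccentricity of 6 is 2.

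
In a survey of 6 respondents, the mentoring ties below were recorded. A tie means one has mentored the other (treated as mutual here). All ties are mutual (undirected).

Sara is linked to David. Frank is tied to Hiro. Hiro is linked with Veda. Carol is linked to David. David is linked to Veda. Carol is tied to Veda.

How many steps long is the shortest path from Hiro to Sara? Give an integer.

One shortest route is Hiro – Veda – David – Sara, which uses 3 edges, and at distance 2 from Hiro we only reach {Carol, David}, which does not include Sara. So d(Hiro,Sara) = 3.

3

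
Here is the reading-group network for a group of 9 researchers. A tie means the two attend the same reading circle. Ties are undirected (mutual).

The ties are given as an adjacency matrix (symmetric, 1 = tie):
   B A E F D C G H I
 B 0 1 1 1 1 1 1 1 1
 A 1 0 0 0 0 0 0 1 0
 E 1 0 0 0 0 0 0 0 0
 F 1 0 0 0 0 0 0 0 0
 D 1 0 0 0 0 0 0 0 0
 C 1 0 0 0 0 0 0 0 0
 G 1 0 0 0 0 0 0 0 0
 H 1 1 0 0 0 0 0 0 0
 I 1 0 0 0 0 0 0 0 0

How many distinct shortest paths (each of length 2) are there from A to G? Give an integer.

The shortest distance is 2, and the only length-2 path is A–B–G. So there is exactly 1 shortest path.

1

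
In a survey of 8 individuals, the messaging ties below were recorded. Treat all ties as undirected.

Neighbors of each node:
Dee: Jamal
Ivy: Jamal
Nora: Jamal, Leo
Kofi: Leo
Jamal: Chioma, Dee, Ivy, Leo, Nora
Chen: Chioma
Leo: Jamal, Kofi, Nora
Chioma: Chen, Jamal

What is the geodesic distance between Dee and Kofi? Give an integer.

3

One shortest route is Dee – Jamal – Leo – Kofi, which uses 3 edges, and at distance 2 from Dee we only reach {Chioma, Ivy, Leo, Nora}, which does not include Kofi. So d(Dee,Kofi) = 3.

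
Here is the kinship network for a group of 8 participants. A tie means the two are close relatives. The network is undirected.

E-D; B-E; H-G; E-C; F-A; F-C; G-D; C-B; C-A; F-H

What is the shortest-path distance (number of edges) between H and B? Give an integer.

3

One shortest route is H – F – C – B, which uses 3 edges, and at distance 2 from H we only reach {A, C, D}, which does not include B. So d(H,B) = 3.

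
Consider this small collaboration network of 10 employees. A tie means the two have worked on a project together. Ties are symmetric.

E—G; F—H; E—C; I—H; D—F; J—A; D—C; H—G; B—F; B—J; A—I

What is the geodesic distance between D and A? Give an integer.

One shortest route is D – F – H – I – A, which uses 4 edges, and at distance 3 from D we only reach {G, I, J}, which does not include A. So d(D,A) = 4.

4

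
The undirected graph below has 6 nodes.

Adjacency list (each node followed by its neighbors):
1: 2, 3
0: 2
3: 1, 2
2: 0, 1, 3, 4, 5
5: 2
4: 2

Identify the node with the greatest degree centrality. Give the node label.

2

Degrees — 0:1, 1:2, 2:5, 3:2, 4:1, 5:1.
The maximum is 5, attained only by 2.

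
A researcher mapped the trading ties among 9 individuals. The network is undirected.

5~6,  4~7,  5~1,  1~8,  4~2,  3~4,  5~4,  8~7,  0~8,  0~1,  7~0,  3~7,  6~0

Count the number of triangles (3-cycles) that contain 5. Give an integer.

5's neighbors are 1, 4, and 6, but none of them are tied to each other, so no triangle contains 5.

0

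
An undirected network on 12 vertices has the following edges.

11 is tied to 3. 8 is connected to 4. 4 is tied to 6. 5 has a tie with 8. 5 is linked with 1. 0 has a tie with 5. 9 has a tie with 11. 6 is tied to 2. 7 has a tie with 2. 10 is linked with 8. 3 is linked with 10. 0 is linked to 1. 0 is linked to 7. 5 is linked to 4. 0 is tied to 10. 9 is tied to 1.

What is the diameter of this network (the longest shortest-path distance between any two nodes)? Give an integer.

Eccentricity of each node (its greatest distance to any other): 0:3, 1:3, 2:5, 3:4, 4:4, 5:3, 6:5, 7:4, 8:3, 9:4, 10:3, 11:5.
The maximum eccentricity is 5, realized for instance by the pair 6–11 via 6 – 4 – 8 – 10 – 3 – 11. So the diameter is 5.

5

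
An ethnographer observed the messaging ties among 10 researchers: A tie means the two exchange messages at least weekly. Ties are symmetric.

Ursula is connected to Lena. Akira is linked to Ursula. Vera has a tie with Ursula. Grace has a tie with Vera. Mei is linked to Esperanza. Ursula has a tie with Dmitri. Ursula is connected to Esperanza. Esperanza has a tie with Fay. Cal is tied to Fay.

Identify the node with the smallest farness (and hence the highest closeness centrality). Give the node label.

Farness (sum of distances to all others) for each node — Akira:22, Cal:30, Dmitri:22, Esperanza:16, Fay:22, Grace:28, Lena:22, Mei:24, Ursula:14, Vera:20.
The smallest farness is 14, for Ursula, so Ursula has the highest closeness.

Ursula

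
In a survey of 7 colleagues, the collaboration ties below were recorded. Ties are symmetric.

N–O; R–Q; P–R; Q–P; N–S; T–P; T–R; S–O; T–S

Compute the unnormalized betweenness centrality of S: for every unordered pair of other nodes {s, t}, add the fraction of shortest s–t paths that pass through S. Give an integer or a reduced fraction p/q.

Pairs whose geodesics pass through S — N–T: 1; N–Q: 2/2; N–R: 1; N–P: 1; O–T: 1; O–Q: 2/2; O–R: 1; O–P: 1.
All other pairs contribute 0.
Summing the contributions gives betweenness(S) = 8.

8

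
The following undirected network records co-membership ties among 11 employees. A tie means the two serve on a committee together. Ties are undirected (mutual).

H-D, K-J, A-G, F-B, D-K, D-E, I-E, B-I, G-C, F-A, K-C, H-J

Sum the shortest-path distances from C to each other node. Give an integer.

25

Distances from C: A:2, B:4, D:2, E:3, F:3, G:1, H:3, I:4, J:2, K:1.
Sum = 2 + 4 + 2 + 3 + 3 + 1 + 3 + 4 + 2 + 1 = 25.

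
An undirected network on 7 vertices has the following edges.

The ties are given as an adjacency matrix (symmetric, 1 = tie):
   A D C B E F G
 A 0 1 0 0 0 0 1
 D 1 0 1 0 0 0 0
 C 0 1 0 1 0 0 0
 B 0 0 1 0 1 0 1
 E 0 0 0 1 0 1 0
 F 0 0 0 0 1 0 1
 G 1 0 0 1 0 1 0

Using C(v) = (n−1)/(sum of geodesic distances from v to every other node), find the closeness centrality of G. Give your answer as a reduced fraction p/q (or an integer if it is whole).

2/3

Distances from G: A:1, B:1, C:2, D:2, E:2, F:1. Sum = 9.
n = 7, so closeness = 6/9 = 2/3.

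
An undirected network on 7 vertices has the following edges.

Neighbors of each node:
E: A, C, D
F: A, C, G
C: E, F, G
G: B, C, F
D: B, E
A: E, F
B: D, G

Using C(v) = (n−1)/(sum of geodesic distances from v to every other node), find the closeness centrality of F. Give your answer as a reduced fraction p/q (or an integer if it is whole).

3/5

Distances from F: A:1, B:2, C:1, D:3, E:2, G:1. Sum = 10.
n = 7, so closeness = 6/10 = 3/5.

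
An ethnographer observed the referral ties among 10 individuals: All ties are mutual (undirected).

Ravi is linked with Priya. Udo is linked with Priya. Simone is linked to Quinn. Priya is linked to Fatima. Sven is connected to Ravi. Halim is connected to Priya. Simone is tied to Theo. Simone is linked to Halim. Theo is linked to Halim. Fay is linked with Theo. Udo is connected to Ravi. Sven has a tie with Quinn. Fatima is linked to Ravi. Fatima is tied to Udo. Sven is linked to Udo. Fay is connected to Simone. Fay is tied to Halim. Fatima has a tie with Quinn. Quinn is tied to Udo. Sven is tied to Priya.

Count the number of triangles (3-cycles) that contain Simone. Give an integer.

3

Simone's neighbors: Fay, Halim, Quinn, and Theo.
Neighbor pairs that are themselves tied: Simone–Fay–Halim; Simone–Fay–Theo; Simone–Halim–Theo. Each forms one triangle with Simone, for 3 in total.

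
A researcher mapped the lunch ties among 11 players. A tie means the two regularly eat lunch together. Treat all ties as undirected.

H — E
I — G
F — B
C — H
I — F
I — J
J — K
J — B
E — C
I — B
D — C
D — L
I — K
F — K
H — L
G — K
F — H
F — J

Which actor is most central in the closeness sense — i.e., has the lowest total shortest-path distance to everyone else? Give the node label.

Farness (sum of distances to all others) for each node — B:22, C:23, D:30, E:24, F:16, G:28, H:17, I:20, J:21, K:21, L:24.
The smallest farness is 16, for F, so F has the highest closeness.

F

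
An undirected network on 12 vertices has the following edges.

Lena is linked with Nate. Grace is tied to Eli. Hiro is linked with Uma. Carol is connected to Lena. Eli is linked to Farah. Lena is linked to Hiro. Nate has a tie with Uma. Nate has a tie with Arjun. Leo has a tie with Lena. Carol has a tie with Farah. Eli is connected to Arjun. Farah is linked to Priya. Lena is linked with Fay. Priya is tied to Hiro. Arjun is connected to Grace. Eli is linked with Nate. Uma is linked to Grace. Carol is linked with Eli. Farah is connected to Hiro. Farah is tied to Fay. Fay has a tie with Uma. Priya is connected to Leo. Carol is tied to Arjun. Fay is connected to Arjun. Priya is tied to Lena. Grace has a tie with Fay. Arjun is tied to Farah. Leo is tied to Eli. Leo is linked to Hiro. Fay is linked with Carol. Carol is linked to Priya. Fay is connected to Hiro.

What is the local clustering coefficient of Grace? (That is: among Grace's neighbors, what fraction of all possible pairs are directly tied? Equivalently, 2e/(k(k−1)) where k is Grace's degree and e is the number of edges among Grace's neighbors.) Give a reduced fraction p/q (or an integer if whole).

Grace's neighbors: Arjun, Eli, Fay, and Uma (k = 4).
Possible neighbor pairs: C(4,2) = 6. Edges among them: Arjun–Eli, Arjun–Fay, Fay–Uma → e = 3.
Clustering(Grace) = 3/6 = 1/2.

1/2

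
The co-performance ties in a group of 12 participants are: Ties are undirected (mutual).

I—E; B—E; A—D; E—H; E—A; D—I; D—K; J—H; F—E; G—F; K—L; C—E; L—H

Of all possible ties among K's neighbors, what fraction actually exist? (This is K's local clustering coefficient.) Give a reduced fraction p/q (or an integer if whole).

0

K's neighbors: D and L (k = 2).
Possible neighbor pairs: C(2,2) = 1. Edges among them: none → e = 0.
Clustering(K) = 0/1.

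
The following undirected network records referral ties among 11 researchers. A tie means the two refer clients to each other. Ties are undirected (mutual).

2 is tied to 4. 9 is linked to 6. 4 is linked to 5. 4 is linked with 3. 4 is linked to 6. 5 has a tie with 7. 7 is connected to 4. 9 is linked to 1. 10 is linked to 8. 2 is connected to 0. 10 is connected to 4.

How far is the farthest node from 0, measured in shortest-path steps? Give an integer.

5

Distances from 0: 1:5, 2:1, 3:3, 4:2, 5:3, 6:3, 7:3, 8:4, 9:4, 10:3.
The largest is 5 (to 1), so the eccentricity of 0 is 5.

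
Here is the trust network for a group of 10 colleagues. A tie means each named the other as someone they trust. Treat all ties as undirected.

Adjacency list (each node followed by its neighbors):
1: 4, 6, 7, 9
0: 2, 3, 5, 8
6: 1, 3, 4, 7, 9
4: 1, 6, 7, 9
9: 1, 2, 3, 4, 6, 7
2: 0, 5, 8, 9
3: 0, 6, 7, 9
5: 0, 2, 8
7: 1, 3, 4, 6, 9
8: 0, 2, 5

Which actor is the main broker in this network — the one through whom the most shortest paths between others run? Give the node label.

9

Unnormalized betweenness of each node: 0:9/2, 1:0, 2:9, 3:6, 4:0, 5:0, 6:7/6, 7:7/6, 8:0, 9:73/6.
9 has the largest value, 73/6, making it the main broker — the node through which the most shortest paths run.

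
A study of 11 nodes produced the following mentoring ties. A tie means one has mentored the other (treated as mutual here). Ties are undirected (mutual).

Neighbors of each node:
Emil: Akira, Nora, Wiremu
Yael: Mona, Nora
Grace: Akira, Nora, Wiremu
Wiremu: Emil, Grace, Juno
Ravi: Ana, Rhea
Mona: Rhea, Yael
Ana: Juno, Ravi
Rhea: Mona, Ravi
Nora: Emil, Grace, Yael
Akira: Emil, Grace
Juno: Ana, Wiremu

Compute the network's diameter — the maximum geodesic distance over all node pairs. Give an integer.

5

Eccentricity of each node (its greatest distance to any other): Akira:5, Ana:4, Emil:4, Grace:4, Juno:4, Mona:4, Nora:4, Ravi:5, Rhea:5, Wiremu:4, Yael:4.
The maximum eccentricity is 5, realized for instance by the pair Akira–Rhea via Akira – Grace – Nora – Yael – Mona – Rhea. So the diameter is 5.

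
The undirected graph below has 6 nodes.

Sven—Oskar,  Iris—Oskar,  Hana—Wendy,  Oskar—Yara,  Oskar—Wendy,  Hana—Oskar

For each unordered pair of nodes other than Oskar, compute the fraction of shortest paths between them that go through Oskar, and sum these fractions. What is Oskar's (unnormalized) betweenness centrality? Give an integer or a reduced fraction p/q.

Pairs whose geodesics pass through Oskar — Sven–Iris: 1; Sven–Wendy: 1; Sven–Hana: 1; Sven–Yara: 1; Iris–Wendy: 1; Iris–Hana: 1; Iris–Yara: 1; Wendy–Yara: 1; Hana–Yara: 1.
All other pairs contribute 0.
Summing the contributions gives betweenness(Oskar) = 9.

9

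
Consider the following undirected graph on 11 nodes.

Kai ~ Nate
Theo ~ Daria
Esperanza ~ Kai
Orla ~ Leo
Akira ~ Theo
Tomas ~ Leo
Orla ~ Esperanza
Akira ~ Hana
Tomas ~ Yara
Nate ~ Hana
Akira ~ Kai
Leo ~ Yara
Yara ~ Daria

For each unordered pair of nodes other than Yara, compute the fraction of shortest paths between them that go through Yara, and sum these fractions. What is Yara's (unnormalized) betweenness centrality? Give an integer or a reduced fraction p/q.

53/6

Pairs whose geodesics pass through Yara — Daria–Esperanza: 1/2; Daria–Orla: 1; Daria–Leo: 1; Daria–Tomas: 1; Theo–Orla: 1/2; Theo–Leo: 1; Theo–Tomas: 1; Akira–Leo: 1/2; Akira–Tomas: 1; Hana–Leo: 1/3; Hana–Tomas: 1.
All other pairs contribute 0.
Summing the contributions gives betweenness(Yara) = 53/6.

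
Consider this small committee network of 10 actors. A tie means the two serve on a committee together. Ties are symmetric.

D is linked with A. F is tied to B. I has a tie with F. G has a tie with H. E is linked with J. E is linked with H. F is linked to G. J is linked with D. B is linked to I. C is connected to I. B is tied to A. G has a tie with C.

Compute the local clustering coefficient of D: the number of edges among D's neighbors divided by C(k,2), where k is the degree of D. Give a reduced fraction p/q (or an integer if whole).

D's neighbors: A and J (k = 2).
Possible neighbor pairs: C(2,2) = 1. Edges among them: none → e = 0.
Clustering(D) = 0/1.

0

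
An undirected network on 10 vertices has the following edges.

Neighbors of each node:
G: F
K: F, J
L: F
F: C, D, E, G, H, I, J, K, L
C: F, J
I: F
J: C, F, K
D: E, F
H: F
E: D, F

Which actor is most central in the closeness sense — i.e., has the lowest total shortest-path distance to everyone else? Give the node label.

F

Farness (sum of distances to all others) for each node — C:16, D:16, E:16, F:9, G:17, H:17, I:17, J:15, K:16, L:17.
The smallest farness is 9, for F, so F has the highest closeness.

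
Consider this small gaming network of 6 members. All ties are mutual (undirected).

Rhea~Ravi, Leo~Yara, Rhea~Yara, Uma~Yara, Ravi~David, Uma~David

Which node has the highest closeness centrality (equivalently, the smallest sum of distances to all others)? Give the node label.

Yara

Farness (sum of distances to all others) for each node — David:9, Leo:11, Ravi:9, Rhea:8, Uma:8, Yara:7.
The smallest farness is 7, for Yara, so Yara has the highest closeness.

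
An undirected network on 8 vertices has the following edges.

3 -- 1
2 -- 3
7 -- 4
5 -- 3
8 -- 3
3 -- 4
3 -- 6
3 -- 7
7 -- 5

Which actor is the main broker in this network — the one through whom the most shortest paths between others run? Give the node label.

3

Unnormalized betweenness of each node: 1:0, 2:0, 3:37/2, 4:0, 5:0, 6:0, 7:1/2, 8:0.
3 has the largest value, 37/2, making it the main broker — the node through which the most shortest paths run.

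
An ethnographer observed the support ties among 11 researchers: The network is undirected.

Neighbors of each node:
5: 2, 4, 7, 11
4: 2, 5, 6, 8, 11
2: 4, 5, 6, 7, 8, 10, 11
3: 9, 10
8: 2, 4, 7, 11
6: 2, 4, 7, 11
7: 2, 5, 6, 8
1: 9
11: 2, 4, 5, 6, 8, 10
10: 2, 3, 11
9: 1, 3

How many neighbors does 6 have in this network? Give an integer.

6 is directly tied to 2, 4, 7, and 11. That is 4 neighbors, so the degree of 6 is 4.

4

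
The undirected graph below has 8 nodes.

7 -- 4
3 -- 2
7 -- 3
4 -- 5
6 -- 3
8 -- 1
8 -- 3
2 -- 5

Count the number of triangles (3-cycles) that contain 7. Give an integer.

7's neighbors are 3 and 4, but none of them are tied to each other, so no triangle contains 7.

0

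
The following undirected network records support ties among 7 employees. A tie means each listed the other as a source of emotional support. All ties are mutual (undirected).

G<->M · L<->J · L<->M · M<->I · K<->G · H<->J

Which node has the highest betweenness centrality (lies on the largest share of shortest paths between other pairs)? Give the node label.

Unnormalized betweenness of each node: G:5, H:0, I:0, J:5, K:0, L:8, M:11.
M has the largest value, 11, making it the main broker — the node through which the most shortest paths run.

M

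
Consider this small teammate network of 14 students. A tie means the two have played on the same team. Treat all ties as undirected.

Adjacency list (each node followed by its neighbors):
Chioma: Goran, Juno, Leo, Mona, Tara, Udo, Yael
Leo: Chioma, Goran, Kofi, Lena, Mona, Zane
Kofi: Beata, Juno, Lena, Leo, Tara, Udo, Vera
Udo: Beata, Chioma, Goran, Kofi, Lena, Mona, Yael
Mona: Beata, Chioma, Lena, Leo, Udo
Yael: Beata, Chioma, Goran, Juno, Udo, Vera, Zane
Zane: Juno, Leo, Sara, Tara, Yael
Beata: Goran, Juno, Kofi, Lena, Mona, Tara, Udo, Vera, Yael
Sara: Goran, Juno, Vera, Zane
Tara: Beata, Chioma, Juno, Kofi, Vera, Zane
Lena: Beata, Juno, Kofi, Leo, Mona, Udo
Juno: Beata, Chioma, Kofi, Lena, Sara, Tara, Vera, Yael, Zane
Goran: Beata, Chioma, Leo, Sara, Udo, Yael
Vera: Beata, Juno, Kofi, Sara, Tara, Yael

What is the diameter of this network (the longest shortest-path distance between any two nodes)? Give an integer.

Eccentricity of each node (its greatest distance to any other): Beata:2, Chioma:2, Goran:2, Juno:2, Kofi:2, Lena:2, Leo:2, Mona:3, Sara:3, Tara:2, Udo:2, Vera:2, Yael:2, Zane:2.
The maximum eccentricity is 3, realized for instance by the pair Mona–Sara via Mona – Chioma – Goran – Sara. So the diameter is 3.

3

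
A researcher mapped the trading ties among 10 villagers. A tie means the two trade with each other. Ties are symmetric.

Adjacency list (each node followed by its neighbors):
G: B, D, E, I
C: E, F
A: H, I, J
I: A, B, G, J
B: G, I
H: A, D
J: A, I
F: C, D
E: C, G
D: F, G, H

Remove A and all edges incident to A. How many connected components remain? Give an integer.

A's neighbors (H, I, and J) remain reachable from one another through other ties, so the rest of the network stays in one piece.

1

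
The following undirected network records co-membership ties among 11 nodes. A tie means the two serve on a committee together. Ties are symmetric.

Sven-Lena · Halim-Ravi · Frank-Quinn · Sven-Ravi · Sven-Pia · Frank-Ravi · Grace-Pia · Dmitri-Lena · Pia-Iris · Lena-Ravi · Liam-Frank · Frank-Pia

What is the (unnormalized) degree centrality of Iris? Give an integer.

1

Iris is directly tied to Pia. That is 1 neighbor, so the degree of Iris is 1.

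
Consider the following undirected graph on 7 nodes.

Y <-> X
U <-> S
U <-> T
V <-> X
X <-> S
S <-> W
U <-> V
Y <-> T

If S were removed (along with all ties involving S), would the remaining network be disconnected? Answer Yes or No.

Removing S leaves {T, U, V, X, and Y} with no path to {W}, so the network splits into 2 components. S is a cut vertex.

Yes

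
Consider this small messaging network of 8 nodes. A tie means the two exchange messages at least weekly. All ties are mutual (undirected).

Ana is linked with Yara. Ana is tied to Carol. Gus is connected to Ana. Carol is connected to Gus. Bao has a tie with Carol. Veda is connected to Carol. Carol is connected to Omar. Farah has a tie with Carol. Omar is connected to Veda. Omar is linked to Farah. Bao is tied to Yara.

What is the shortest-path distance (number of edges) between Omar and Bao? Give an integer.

2

One shortest route is Omar – Carol – Bao, which uses 2 edges, and Omar and Bao are not directly tied, so nothing shorter exists. So d(Omar,Bao) = 2.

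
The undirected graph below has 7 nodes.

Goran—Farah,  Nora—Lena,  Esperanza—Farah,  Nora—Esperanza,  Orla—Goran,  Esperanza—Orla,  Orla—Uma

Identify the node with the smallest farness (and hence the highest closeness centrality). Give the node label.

Esperanza

Farness (sum of distances to all others) for each node — Esperanza:9, Farah:12, Goran:13, Lena:17, Nora:12, Orla:10, Uma:15.
The smallest farness is 9, for Esperanza, so Esperanza has the highest closeness.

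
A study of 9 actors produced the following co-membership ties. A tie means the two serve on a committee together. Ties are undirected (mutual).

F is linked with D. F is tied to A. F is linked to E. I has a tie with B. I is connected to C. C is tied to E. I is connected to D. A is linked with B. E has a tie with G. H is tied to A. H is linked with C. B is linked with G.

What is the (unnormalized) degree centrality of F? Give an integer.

F is directly tied to A, D, and E. That is 3 neighbors, so the degree of F is 3.

3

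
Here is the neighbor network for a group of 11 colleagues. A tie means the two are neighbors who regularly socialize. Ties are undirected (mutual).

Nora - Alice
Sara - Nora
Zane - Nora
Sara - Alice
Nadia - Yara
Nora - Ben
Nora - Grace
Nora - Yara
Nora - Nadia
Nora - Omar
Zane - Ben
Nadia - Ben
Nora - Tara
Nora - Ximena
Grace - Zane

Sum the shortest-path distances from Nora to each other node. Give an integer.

10

Distances from Nora: Alice:1, Ben:1, Grace:1, Nadia:1, Omar:1, Sara:1, Tara:1, Ximena:1, Yara:1, Zane:1.
Sum = 1 + 1 + 1 + 1 + 1 + 1 + 1 + 1 + 1 + 1 = 10.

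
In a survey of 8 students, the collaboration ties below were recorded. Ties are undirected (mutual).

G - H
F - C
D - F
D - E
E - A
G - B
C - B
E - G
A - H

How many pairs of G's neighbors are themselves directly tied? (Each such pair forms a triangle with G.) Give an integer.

G's neighbors are B, E, and H, but none of them are tied to each other, so no triangle contains G.

0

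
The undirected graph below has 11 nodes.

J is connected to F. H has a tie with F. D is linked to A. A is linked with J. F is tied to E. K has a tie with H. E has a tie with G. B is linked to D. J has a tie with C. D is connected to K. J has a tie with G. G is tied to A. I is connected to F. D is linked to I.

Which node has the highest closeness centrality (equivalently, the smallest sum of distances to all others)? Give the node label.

F

Farness (sum of distances to all others) for each node — A:18, B:27, C:27, D:18, E:23, F:17, G:21, H:22, I:20, J:18, K:23.
The smallest farness is 17, for F, so F has the highest closeness.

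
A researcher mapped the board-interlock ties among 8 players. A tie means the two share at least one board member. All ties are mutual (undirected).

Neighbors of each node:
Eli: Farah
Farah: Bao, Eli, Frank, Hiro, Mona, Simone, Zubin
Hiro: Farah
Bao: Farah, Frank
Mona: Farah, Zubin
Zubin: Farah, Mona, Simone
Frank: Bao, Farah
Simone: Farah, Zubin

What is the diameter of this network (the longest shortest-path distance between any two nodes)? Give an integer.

Eccentricity of each node (its greatest distance to any other): Bao:2, Eli:2, Farah:1, Frank:2, Hiro:2, Mona:2, Simone:2, Zubin:2.
The maximum eccentricity is 2, realized for instance by the pair Bao–Zubin via Bao – Farah – Zubin. So the diameter is 2.

2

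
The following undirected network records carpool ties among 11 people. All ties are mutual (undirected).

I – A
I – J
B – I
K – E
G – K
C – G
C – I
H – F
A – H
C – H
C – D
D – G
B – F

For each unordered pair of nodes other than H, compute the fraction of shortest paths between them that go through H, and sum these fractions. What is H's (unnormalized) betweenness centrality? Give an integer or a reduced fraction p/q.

17/2

Pairs whose geodesics pass through H — C–A: 1/2; C–F: 1; A–E: 1/2; A–D: 1/2; A–G: 1/2; A–F: 1; A–K: 1/2; E–F: 1; D–F: 1; G–F: 1; F–K: 1.
All other pairs contribute 0.
Summing the contributions gives betweenness(H) = 17/2.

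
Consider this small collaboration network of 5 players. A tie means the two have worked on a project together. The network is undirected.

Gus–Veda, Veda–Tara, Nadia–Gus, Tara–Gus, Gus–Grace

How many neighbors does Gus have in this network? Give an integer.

4

Gus is directly tied to Grace, Nadia, Tara, and Veda. That is 4 neighbors, so the degree of Gus is 4.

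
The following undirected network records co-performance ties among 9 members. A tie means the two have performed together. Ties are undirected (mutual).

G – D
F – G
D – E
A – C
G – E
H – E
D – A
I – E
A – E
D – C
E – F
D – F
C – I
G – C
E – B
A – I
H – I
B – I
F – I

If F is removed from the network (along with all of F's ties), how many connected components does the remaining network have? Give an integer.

1

F's neighbors (D, E, G, and I) remain reachable from one another through other ties, so the rest of the network stays in one piece.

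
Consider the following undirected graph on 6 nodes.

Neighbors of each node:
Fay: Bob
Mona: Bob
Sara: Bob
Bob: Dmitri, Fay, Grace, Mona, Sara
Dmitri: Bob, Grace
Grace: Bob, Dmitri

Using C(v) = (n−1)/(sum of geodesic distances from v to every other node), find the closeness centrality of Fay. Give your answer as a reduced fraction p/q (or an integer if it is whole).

Distances from Fay: Bob:1, Dmitri:2, Grace:2, Mona:2, Sara:2. Sum = 9.
n = 6, so closeness = 5/9.

5/9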